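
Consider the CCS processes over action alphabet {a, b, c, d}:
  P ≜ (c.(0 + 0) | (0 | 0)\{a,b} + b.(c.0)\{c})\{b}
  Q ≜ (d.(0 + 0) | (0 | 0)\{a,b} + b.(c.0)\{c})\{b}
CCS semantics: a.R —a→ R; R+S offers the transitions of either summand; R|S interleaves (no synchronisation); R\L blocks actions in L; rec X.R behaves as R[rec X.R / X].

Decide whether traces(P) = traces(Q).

LTS(P): 2 reachable states
  s0 = (c.(0 + 0) | (0 | 0)\{a,b} + b.(c.0)\{c})\{b} has moves =c=> s1
  s1 = ((0 + 0) | (0 | 0)\{a,b})\{b} has moves (no moves)
LTS(Q): 2 reachable states
  t0 = (d.(0 + 0) | (0 | 0)\{a,b} + b.(c.0)\{c})\{b} has moves =d=> t1
  t1 = ((0 + 0) | (0 | 0)\{a,b})\{b} has moves (no moves)
Run σ = ⟨c⟩ on P: start {s0}
  [1] c ⇒ {s1}
  P completes σ.
Run σ = ⟨c⟩ on Q: start {t0}
  [1] c ⇒ no successor for Q

NO — witness ⟨c⟩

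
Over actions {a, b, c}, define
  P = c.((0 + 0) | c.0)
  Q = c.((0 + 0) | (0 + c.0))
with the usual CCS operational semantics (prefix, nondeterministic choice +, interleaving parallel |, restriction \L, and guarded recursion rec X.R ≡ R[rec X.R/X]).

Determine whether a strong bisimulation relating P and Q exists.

P's transition system — 3 states:
  s0 = c.((0 + 0) | c.0) ⊢ -c-> s1
  s1 = (0 + 0) | c.0 ⊢ -c-> s2
  s2 = (0 + 0) | 0 ⊢ ·
Q's transition system — 3 states:
  t0 = c.((0 + 0) | (0 + c.0)) ⊢ -c-> t1
  t1 = (0 + 0) | (0 + c.0) ⊢ -c-> t2
  t2 = (0 + 0) | 0 ⊢ ·
Bisimilarity quotient blocks:
  B0 = {s0, t0}
  B1 = {s1, t1}
  B2 = {s2, t2}
s0 ∈ B0, t0 ∈ B0 → same block

P ~ Q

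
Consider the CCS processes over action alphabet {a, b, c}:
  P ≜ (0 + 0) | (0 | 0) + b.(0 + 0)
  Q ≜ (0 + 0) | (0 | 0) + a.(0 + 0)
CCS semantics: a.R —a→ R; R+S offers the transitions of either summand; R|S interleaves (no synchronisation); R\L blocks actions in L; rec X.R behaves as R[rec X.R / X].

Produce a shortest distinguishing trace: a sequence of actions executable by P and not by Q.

b

Reachable graph of P (2 states):
  m0 = (0 + 0) | (0 | 0) + b.(0 + 0) → --b--▸ m1
  m1 = 0 + 0 → ∅
Reachable graph of Q (2 states):
  n0 = (0 + 0) | (0 | 0) + a.(0 + 0) → --a--▸ n1
  n1 = 0 + 0 → ∅
Run σ = ⟨b⟩ on P: start {m0}
  [1] b ⇒ {m1}
  ✓ P
Run σ = ⟨b⟩ on Q: start {n0}
  [1] b ⇒ no successor for Q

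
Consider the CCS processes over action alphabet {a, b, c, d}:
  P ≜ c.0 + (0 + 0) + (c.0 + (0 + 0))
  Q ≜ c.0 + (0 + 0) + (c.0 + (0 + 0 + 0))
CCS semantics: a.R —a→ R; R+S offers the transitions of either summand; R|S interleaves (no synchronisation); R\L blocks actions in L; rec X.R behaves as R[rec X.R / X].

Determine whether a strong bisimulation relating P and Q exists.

LTS(P): 2 reachable states
  p0 = c.0 + (0 + 0) + (c.0 + (0 + 0)) :: =c=> p1
  p1 = 0 :: ∅
LTS(Q): 2 reachable states
  q0 = c.0 + (0 + 0) + (c.0 + (0 + 0 + 0)) :: =c=> q1
  q1 = 0 :: ∅
Coarsest stable partition (strong bisimilarity classes):
  B0 = {p0, q0}
  B1 = {p1, q1}
p0 ∈ B0, q0 ∈ B0 → same block

YES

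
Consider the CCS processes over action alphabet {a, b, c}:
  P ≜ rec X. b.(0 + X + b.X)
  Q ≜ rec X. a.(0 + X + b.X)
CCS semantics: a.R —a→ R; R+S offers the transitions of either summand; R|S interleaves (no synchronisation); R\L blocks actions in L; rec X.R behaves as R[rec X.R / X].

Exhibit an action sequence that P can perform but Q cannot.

b

LTS(P): 2 reachable states
  s0 = rec X. b.(0 + X + b.X) ⊢ =b=> s1
  s1 = 0 + (rec X. b.(0 + X + b.X)) + b.(rec X. b.(0 + X + b.X)) ⊢ =b=> s0, =b=> s1
LTS(Q): 2 reachable states
  t0 = rec X. a.(0 + X + b.X) ⊢ =a=> t1
  t1 = 0 + (rec X. a.(0 + X + b.X)) + b.(rec X. a.(0 + X + b.X)) ⊢ =a=> t1, =b=> t0
Executing b from P (initial set {s0}):
  after b @ step 1: {s1}
  — P admits the full trace.
Executing b from Q (initial set {t0}):
  after b @ step 1: no successor for Q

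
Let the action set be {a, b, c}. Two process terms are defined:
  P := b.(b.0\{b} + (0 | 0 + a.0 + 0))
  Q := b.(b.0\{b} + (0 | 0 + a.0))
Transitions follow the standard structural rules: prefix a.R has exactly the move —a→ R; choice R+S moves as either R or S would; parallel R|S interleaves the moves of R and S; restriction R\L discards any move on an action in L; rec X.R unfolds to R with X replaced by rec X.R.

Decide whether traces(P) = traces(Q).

trace-equivalent

P's transition system — 4 states:
  u0 = b.(b.0\{b} + (0 | 0 + a.0 + 0)) ⊢ -b-> u1
  u1 = b.0\{b} + (0 | 0 + a.0 + 0) ⊢ -a-> u2, -b-> u3
  u2 = 0 ⊢ ∅
  u3 = 0\{b} ⊢ ∅
Q's transition system — 4 states:
  v0 = b.(b.0\{b} + (0 | 0 + a.0)) ⊢ -b-> v1
  v1 = b.0\{b} + (0 | 0 + a.0) ⊢ -a-> v2, -b-> v3
  v2 = 0 ⊢ ∅
  v3 = 0\{b} ⊢ ∅
Partition-refinement fixed point:
  B0 = {u0, v0}
  B1 = {u1, v1}
  B2 = {u2, u3, v2, v3}
u0 ∈ B0, v0 ∈ B0 → same block
Bisimilar ⇒ trace-equivalent.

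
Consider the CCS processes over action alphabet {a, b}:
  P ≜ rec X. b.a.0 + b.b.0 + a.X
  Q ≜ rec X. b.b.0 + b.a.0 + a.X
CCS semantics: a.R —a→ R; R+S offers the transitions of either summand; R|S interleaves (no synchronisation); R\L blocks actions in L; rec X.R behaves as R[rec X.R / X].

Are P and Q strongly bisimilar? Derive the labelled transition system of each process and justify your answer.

YES

LTS(P): 4 reachable states
  p0 = rec X. b.a.0 + b.b.0 + a.X ⊢ —a→ p0, —b→ p1, —b→ p2
  p1 = a.0 ⊢ —a→ p3
  p2 = b.0 ⊢ —b→ p3
  p3 = 0 ⊢ stopped
LTS(Q): 4 reachable states
  q0 = rec X. b.b.0 + b.a.0 + a.X ⊢ —a→ q0, —b→ q1, —b→ q2
  q1 = a.0 ⊢ —a→ q3
  q2 = b.0 ⊢ —b→ q3
  q3 = 0 ⊢ stopped
Bisimilarity quotient blocks:
  B0 = {p0, q0}
  B1 = {p1, q1}
  B2 = {p3, q3}
  B3 = {p2, q2}
p0 ∈ B0, q0 ∈ B0 → same block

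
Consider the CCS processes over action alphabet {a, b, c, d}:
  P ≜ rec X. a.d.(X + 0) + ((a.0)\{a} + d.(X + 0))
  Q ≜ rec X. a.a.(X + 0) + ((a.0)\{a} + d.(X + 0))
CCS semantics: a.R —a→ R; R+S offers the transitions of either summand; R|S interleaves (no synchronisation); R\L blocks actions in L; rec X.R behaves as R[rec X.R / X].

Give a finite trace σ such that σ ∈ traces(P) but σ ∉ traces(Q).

LTS(P): 3 reachable states
  s0 = rec X. a.d.(X + 0) + ((a.0)\{a} + d.(X + 0)) :: ··a··> s1, ··d··> s2
  s1 = d.((rec X. a.d.(X + 0) + ((a.0)\{a} + d.(X + 0))) + 0) :: ··d··> s2
  s2 = (rec X. a.d.(X + 0) + ((a.0)\{a} + d.(X + 0))) + 0 :: ··a··> s1, ··d··> s2
LTS(Q): 3 reachable states
  t0 = rec X. a.a.(X + 0) + ((a.0)\{a} + d.(X + 0)) :: ··a··> t1, ··d··> t2
  t1 = a.((rec X. a.a.(X + 0) + ((a.0)\{a} + d.(X + 0))) + 0) :: ··a··> t2
  t2 = (rec X. a.a.(X + 0) + ((a.0)\{a} + d.(X + 0))) + 0 :: ··a··> t1, ··d··> t2
Trace ⟨ad⟩ through P, begin at {s0}:
  step 1 (a): {s1}
  step 2 (d): {s2}
  — P admits the full trace.
Trace ⟨ad⟩ through Q, begin at {t0}:
  step 1 (a): {t1}
  step 2 (d): ∅  — Q cannot continue

ad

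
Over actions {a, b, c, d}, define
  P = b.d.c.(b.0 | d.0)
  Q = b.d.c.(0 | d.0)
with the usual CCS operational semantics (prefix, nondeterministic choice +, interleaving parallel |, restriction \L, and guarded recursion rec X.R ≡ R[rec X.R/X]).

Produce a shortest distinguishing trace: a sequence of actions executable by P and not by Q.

Reachable graph of P (7 states):
  p0 = b.d.c.(b.0 | d.0) has moves =b=> p1
  p1 = d.c.(b.0 | d.0) has moves =d=> p2
  p2 = c.(b.0 | d.0) has moves =c=> p3
  p3 = b.0 | d.0 has moves =b=> p4, =d=> p5
  p4 = 0 | d.0 has moves =d=> p6
  p5 = b.0 | 0 has moves =b=> p6
  p6 = 0 | 0 has moves ·
Reachable graph of Q (5 states):
  q0 = b.d.c.(0 | d.0) has moves =b=> q1
  q1 = d.c.(0 | d.0) has moves =d=> q2
  q2 = c.(0 | d.0) has moves =c=> q3
  q3 = 0 | d.0 has moves =d=> q4
  q4 = 0 | 0 has moves ·
Executing bdcb from P (initial set {p0}):
  step 1 (b): {p1}
  step 2 (d): {p2}
  step 3 (c): {p3}
  step 4 (b): {p4}
  P completes σ.
Executing bdcb from Q (initial set {q0}):
  step 1 (b): {q1}
  step 2 (d): {q2}
  step 3 (c): {q3}
  step 4 (b): no successor for Q

bdcb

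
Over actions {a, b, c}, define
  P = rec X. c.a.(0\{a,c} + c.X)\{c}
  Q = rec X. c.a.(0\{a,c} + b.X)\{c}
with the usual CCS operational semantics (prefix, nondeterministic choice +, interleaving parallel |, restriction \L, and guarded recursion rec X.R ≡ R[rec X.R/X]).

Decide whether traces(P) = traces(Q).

traces(P) ≠ traces(Q) — witness ⟨cab⟩

P's transition system — 3 states:
  m0 = rec X. c.a.(0\{a,c} + c.X)\{c} → -c-> m1
  m1 = a.(0\{a,c} + c.(rec X. c.a.(0\{a,c} + c.X)\{c}))\{c} → -a-> m2
  m2 = (0\{a,c} + c.(rec X. c.a.(0\{a,c} + c.X)\{c}))\{c} → stopped
Q's transition system — 4 states:
  n0 = rec X. c.a.(0\{a,c} + b.X)\{c} → -c-> n1
  n1 = a.(0\{a,c} + b.(rec X. c.a.(0\{a,c} + b.X)\{c}))\{c} → -a-> n2
  n2 = (0\{a,c} + b.(rec X. c.a.(0\{a,c} + b.X)\{c}))\{c} → -b-> n3
  n3 = (rec X. c.a.(0\{a,c} + b.X)\{c})\{c} → stopped
Run σ = ⟨cab⟩ on Q: start {n0}
  step 1 (c): {n1}
  step 2 (a): {n2}
  step 3 (b): {n3}
  — Q admits the full trace.
Run σ = ⟨cab⟩ on P: start {m0}
  step 1 (c): {m1}
  step 2 (a): {m2}
  step 3 (b): no successor for P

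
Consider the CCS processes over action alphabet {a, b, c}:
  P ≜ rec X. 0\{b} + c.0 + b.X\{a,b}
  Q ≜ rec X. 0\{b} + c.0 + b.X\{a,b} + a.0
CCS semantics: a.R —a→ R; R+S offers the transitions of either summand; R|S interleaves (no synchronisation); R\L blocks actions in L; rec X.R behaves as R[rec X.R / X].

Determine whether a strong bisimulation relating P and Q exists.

P's transition system — 4 states:
  p0 = rec X. 0\{b} + c.0 + b.X\{a,b} | -b-> p1, -c-> p2
  p1 = (rec X. 0\{b} + c.0 + b.X\{a,b})\{a,b} | -c-> p3
  p2 = 0 | ·
  p3 = 0\{a,b} | ·
Q's transition system — 4 states:
  q0 = rec X. 0\{b} + c.0 + b.X\{a,b} + a.0 | -a-> q1, -b-> q2, -c-> q1
  q1 = 0 | ·
  q2 = (rec X. 0\{b} + c.0 + b.X\{a,b} + a.0)\{a,b} | -c-> q3
  q3 = 0\{a,b} | ·
Partition-refinement fixed point:
  B0 = {p0}
  B1 = {p1, q2}
  B2 = {p2, p3, q1, q3}
  B3 = {q0}
p0 ∈ B0, q0 ∈ B3 → different blocks

not bisimilar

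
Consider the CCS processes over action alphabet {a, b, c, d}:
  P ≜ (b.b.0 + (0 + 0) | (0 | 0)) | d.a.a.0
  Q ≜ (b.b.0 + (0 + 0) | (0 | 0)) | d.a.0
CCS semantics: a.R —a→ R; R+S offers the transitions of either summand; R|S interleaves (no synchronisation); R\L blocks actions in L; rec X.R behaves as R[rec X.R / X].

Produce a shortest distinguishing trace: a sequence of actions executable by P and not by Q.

daa

LTS(P): 12 reachable states
  m0 = (b.b.0 + (0 + 0) | (0 | 0)) | d.a.a.0 ⊢ ··b··> m1, ··d··> m2
  m1 = b.0 | d.a.a.0 ⊢ ··b··> m3, ··d··> m4
  m2 = (b.b.0 + (0 + 0) | (0 | 0)) | a.a.0 ⊢ ··a··> m5, ··b··> m4
  m3 = 0 | d.a.a.0 ⊢ ··d··> m6
  m4 = b.0 | a.a.0 ⊢ ··a··> m7, ··b··> m6
  m5 = (b.b.0 + (0 + 0) | (0 | 0)) | a.0 ⊢ ··a··> m8, ··b··> m7
  m6 = 0 | a.a.0 ⊢ ··a··> m9
  m7 = b.0 | a.0 ⊢ ··a··> m10, ··b··> m9
  m8 = (b.b.0 + (0 + 0) | (0 | 0)) | 0 ⊢ ··b··> m10
  m9 = 0 | a.0 ⊢ ··a··> m11
  m10 = b.0 | 0 ⊢ ··b··> m11
  m11 = 0 | 0 ⊢ ·
LTS(Q): 9 reachable states
  n0 = (b.b.0 + (0 + 0) | (0 | 0)) | d.a.0 ⊢ ··b··> n1, ··d··> n2
  n1 = b.0 | d.a.0 ⊢ ··b··> n3, ··d··> n4
  n2 = (b.b.0 + (0 + 0) | (0 | 0)) | a.0 ⊢ ··a··> n5, ··b··> n4
  n3 = 0 | d.a.0 ⊢ ··d··> n6
  n4 = b.0 | a.0 ⊢ ··a··> n7, ··b··> n6
  n5 = (b.b.0 + (0 + 0) | (0 | 0)) | 0 ⊢ ··b··> n7
  n6 = 0 | a.0 ⊢ ··a··> n8
  n7 = b.0 | 0 ⊢ ··b··> n8
  n8 = 0 | 0 ⊢ ·
Run σ = ⟨daa⟩ on P: start {m0}
  [1] d ⇒ {m2}
  [2] a ⇒ {m5}
  [3] a ⇒ {m8}
  ✓ P
Run σ = ⟨daa⟩ on Q: start {n0}
  [1] d ⇒ {n2}
  [2] a ⇒ {n5}
  [3] a ⇒ no successor for Q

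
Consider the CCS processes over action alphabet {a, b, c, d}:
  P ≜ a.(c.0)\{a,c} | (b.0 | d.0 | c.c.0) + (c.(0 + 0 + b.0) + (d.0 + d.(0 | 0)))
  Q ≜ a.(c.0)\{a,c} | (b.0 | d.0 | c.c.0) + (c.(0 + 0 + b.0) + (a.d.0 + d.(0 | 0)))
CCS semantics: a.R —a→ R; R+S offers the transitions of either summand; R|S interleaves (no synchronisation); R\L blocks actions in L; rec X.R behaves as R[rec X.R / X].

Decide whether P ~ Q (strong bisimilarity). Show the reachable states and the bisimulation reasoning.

not bisimilar

LTS(P): 27 reachable states
  p0 = a.(c.0)\{a,c} | (b.0 | d.0 | c.c.0) + (c.(0 + 0 + b.0) + (d.0 + d.(0 | 0))) :: —a→ p1, —b→ p2, —c→ p3, —c→ p4, —d→ p5, —d→ p6, —d→ p7
  p1 = (c.0)\{a,c} | (b.0 | d.0 | c.c.0) :: —b→ p8, —c→ p9, —d→ p10
  p2 = a.(c.0)\{a,c} | (0 | d.0 | c.c.0) :: —a→ p8, —c→ p11, —d→ p12
  p3 = 0 + 0 + b.0 :: —b→ p5
  p4 = a.(c.0)\{a,c} | (b.0 | d.0 | c.0) :: —a→ p9, —b→ p11, —c→ p13, —d→ p14
  p5 = 0 :: deadlocked
  p6 = 0 | 0 :: deadlocked
  p7 = a.(c.0)\{a,c} | (b.0 | 0 | c.c.0) :: —a→ p10, —b→ p12, —c→ p14
  p8 = (c.0)\{a,c} | (0 | d.0 | c.c.0) :: —c→ p15, —d→ p16
  p9 = (c.0)\{a,c} | (b.0 | d.0 | c.0) :: —b→ p15, —c→ p17, —d→ p18
  p10 = (c.0)\{a,c} | (b.0 | 0 | c.c.0) :: —b→ p16, —c→ p18
  p11 = a.(c.0)\{a,c} | (0 | d.0 | c.0) :: —a→ p15, —c→ p19, —d→ p20
  p12 = a.(c.0)\{a,c} | (0 | 0 | c.c.0) :: —a→ p16, —c→ p20
  p13 = a.(c.0)\{a,c} | (b.0 | d.0 | 0) :: —a→ p17, —b→ p19, —d→ p21
  p14 = a.(c.0)\{a,c} | (b.0 | 0 | c.0) :: —a→ p18, —b→ p20, —c→ p21
  p15 = (c.0)\{a,c} | (0 | d.0 | c.0) :: —c→ p22, —d→ p23
  p16 = (c.0)\{a,c} | (0 | 0 | c.c.0) :: —c→ p23
  p17 = (c.0)\{a,c} | (b.0 | d.0 | 0) :: —b→ p22, —d→ p24
  p18 = (c.0)\{a,c} | (b.0 | 0 | c.0) :: —b→ p23, —c→ p24
  p19 = a.(c.0)\{a,c} | (0 | d.0 | 0) :: —a→ p22, —d→ p25
  p20 = a.(c.0)\{a,c} | (0 | 0 | c.0) :: —a→ p23, —c→ p25
  p21 = a.(c.0)\{a,c} | (b.0 | 0 | 0) :: —a→ p24, —b→ p25
  p22 = (c.0)\{a,c} | (0 | d.0 | 0) :: —d→ p26
  p23 = (c.0)\{a,c} | (0 | 0 | c.0) :: —c→ p26
  p24 = (c.0)\{a,c} | (b.0 | 0 | 0) :: —b→ p26
  p25 = a.(c.0)\{a,c} | (0 | 0 | 0) :: —a→ p26
  p26 = (c.0)\{a,c} | (0 | 0 | 0) :: deadlocked
LTS(Q): 28 reachable states
  q0 = a.(c.0)\{a,c} | (b.0 | d.0 | c.c.0) + (c.(0 + 0 + b.0) + (a.d.0 + d.(0 | 0))) :: —a→ q1, —a→ q2, —b→ q3, —c→ q4, —c→ q5, —d→ q6, —d→ q7
  q1 = (c.0)\{a,c} | (b.0 | d.0 | c.c.0) :: —b→ q8, —c→ q9, —d→ q10
  q2 = d.0 :: —d→ q11
  q3 = a.(c.0)\{a,c} | (0 | d.0 | c.c.0) :: —a→ q8, —c→ q12, —d→ q13
  q4 = 0 + 0 + b.0 :: —b→ q11
  q5 = a.(c.0)\{a,c} | (b.0 | d.0 | c.0) :: —a→ q9, —b→ q12, —c→ q14, —d→ q15
  q6 = 0 | 0 :: deadlocked
  q7 = a.(c.0)\{a,c} | (b.0 | 0 | c.c.0) :: —a→ q10, —b→ q13, —c→ q15
  q8 = (c.0)\{a,c} | (0 | d.0 | c.c.0) :: —c→ q16, —d→ q17
  q9 = (c.0)\{a,c} | (b.0 | d.0 | c.0) :: —b→ q16, —c→ q18, —d→ q19
  q10 = (c.0)\{a,c} | (b.0 | 0 | c.c.0) :: —b→ q17, —c→ q19
  q11 = 0 :: deadlocked
  q12 = a.(c.0)\{a,c} | (0 | d.0 | c.0) :: —a→ q16, —c→ q20, —d→ q21
  q13 = a.(c.0)\{a,c} | (0 | 0 | c.c.0) :: —a→ q17, —c→ q21
  q14 = a.(c.0)\{a,c} | (b.0 | d.0 | 0) :: —a→ q18, —b→ q20, —d→ q22
  q15 = a.(c.0)\{a,c} | (b.0 | 0 | c.0) :: —a→ q19, —b→ q21, —c→ q22
  q16 = (c.0)\{a,c} | (0 | d.0 | c.0) :: —c→ q23, —d→ q24
  q17 = (c.0)\{a,c} | (0 | 0 | c.c.0) :: —c→ q24
  q18 = (c.0)\{a,c} | (b.0 | d.0 | 0) :: —b→ q23, —d→ q25
  q19 = (c.0)\{a,c} | (b.0 | 0 | c.0) :: —b→ q24, —c→ q25
  q20 = a.(c.0)\{a,c} | (0 | d.0 | 0) :: —a→ q23, —d→ q26
  q21 = a.(c.0)\{a,c} | (0 | 0 | c.0) :: —a→ q24, —c→ q26
  q22 = a.(c.0)\{a,c} | (b.0 | 0 | 0) :: —a→ q25, —b→ q26
  q23 = (c.0)\{a,c} | (0 | d.0 | 0) :: —d→ q27
  q24 = (c.0)\{a,c} | (0 | 0 | c.0) :: —c→ q27
  q25 = (c.0)\{a,c} | (b.0 | 0 | 0) :: —b→ q27
  q26 = a.(c.0)\{a,c} | (0 | 0 | 0) :: —a→ q27
  q27 = (c.0)\{a,c} | (0 | 0 | 0) :: deadlocked
Coarsest stable partition (strong bisimilarity classes):
  B0 = {p0}
  B1 = {p26, p5, p6, q11, q27, q6}
  B2 = {p1, q1}
  B3 = {p9, q9}
  B4 = {p15, q16}
  B5 = {p23, q24}
  B6 = {p22, q2, q23}
  B7 = {p18, q19}
  B8 = {p24, p3, q25, q4}
  B9 = {p17, q18}
  B10 = {p10, q10}
  B11 = {p16, q17}
  B12 = {p8, q8}
  B13 = {p7, q7}
  B14 = {p12, q13}
  B15 = {p20, q21}
  B16 = {p25, q26}
  B17 = {p14, q15}
  B18 = {p21, q22}
  B19 = {p4, q5}
  B20 = {p11, q12}
  B21 = {p19, q20}
  B22 = {p13, q14}
  B23 = {p2, q3}
  B24 = {q0}
p0 ∈ B0, q0 ∈ B24 → different blocks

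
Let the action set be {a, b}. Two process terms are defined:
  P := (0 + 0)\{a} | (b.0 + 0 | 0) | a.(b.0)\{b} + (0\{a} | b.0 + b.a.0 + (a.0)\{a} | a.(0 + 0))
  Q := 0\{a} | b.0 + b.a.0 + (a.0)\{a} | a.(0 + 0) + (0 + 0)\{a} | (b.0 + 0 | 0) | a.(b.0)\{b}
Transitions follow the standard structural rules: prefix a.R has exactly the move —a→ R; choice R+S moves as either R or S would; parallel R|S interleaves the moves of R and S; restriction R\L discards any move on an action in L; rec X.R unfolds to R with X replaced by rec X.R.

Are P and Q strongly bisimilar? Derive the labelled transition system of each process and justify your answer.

YES

Reachable graph of P (8 states):
  m0 = (0 + 0)\{a} | (b.0 + 0 | 0) | a.(b.0)\{b} + (0\{a} | b.0 + b.a.0 + (a.0)\{a} | a.(0 + 0)) → —a→ m1, —a→ m2, —b→ m3, —b→ m4, —b→ m5
  m1 = (0 + 0)\{a} | (b.0 + 0 | 0) | (b.0)\{b} → —b→ m6
  m2 = (a.0)\{a} | (0 + 0) → ∅
  m3 = (0 + 0)\{a} | 0 | a.(b.0)\{b} → —a→ m6
  m4 = 0\{a} | 0 → ∅
  m5 = a.0 → —a→ m7
  m6 = (0 + 0)\{a} | 0 | (b.0)\{b} → ∅
  m7 = 0 → ∅
Reachable graph of Q (8 states):
  n0 = 0\{a} | b.0 + b.a.0 + (a.0)\{a} | a.(0 + 0) + (0 + 0)\{a} | (b.0 + 0 | 0) | a.(b.0)\{b} → —a→ n1, —a→ n2, —b→ n3, —b→ n4, —b→ n5
  n1 = (0 + 0)\{a} | (b.0 + 0 | 0) | (b.0)\{b} → —b→ n6
  n2 = (a.0)\{a} | (0 + 0) → ∅
  n3 = (0 + 0)\{a} | 0 | a.(b.0)\{b} → —a→ n6
  n4 = 0\{a} | 0 → ∅
  n5 = a.0 → —a→ n7
  n6 = (0 + 0)\{a} | 0 | (b.0)\{b} → ∅
  n7 = 0 → ∅
Bisimilarity quotient blocks:
  B0 = {m0, n0}
  B1 = {m3, m5, n3, n5}
  B2 = {m2, m4, m6, m7, n2, n4, n6, n7}
  B3 = {m1, n1}
m0 ∈ B0, n0 ∈ B0 → same block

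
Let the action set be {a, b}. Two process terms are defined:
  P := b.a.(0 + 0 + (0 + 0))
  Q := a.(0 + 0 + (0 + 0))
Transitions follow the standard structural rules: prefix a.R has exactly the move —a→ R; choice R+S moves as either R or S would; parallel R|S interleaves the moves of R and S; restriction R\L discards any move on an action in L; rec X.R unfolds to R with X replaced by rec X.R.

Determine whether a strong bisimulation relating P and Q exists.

P ≁ Q

LTS(P): 3 reachable states
  s0 = b.a.(0 + 0 + (0 + 0)) → =b=> s1
  s1 = a.(0 + 0 + (0 + 0)) → =a=> s2
  s2 = 0 + 0 + (0 + 0) → stopped
LTS(Q): 2 reachable states
  t0 = a.(0 + 0 + (0 + 0)) → =a=> t1
  t1 = 0 + 0 + (0 + 0) → stopped
Partition-refinement fixed point:
  B0 = {s0}
  B1 = {s1, t0}
  B2 = {s2, t1}
s0 ∈ B0, t0 ∈ B1 → different blocks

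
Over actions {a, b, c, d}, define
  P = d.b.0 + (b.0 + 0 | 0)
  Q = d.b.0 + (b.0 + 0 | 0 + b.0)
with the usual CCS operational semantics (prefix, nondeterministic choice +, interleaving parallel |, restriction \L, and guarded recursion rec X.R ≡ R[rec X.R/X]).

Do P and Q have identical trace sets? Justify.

LTS(P): 3 reachable states
  u0 = d.b.0 + (b.0 + 0 | 0) → —b→ u1, —d→ u2
  u1 = 0 → stopped
  u2 = b.0 → —b→ u1
LTS(Q): 3 reachable states
  v0 = d.b.0 + (b.0 + 0 | 0 + b.0) → —b→ v1, —d→ v2
  v1 = 0 → stopped
  v2 = b.0 → —b→ v1
Bisimilarity quotient blocks:
  B0 = {u0, v0}
  B1 = {u2, v2}
  B2 = {u1, v1}
u0 ∈ B0, v0 ∈ B0 → same block
Bisimilar ⇒ trace-equivalent.

traces(P) = traces(Q)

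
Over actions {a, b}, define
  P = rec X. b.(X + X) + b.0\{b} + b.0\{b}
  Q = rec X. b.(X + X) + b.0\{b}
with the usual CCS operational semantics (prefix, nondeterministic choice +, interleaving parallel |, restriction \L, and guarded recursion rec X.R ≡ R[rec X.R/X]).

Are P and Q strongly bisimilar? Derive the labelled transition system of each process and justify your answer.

P's transition system — 3 states:
  m0 = rec X. b.(X + X) + b.0\{b} + b.0\{b} :: --b--▸ m1, --b--▸ m2
  m1 = (rec X. b.(X + X) + b.0\{b} + b.0\{b}) + (rec X. b.(X + X) + b.0\{b} + b.0\{b}) :: --b--▸ m1, --b--▸ m2
  m2 = 0\{b} :: ∅
Q's transition system — 3 states:
  n0 = rec X. b.(X + X) + b.0\{b} :: --b--▸ n1, --b--▸ n2
  n1 = (rec X. b.(X + X) + b.0\{b}) + (rec X. b.(X + X) + b.0\{b}) :: --b--▸ n1, --b--▸ n2
  n2 = 0\{b} :: ∅
Bisimilarity quotient blocks:
  B0 = {m0, m1, n0, n1}
  B1 = {m2, n2}
m0 ∈ B0, n0 ∈ B0 → same block

P ~ Q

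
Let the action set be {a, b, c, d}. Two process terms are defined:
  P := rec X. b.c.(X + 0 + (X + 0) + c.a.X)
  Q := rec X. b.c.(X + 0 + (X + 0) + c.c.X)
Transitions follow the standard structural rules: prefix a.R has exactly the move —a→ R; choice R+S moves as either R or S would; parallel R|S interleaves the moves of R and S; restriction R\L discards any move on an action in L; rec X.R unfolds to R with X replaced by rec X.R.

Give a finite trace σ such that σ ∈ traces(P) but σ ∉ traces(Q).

bcca

Reachable graph of P (4 states):
  u0 = rec X. b.c.(X + 0 + (X + 0) + c.a.X) :: —b→ u1
  u1 = c.((rec X. b.c.(X + 0 + (X + 0) + c.a.X)) + 0 + ((rec X. b.c.(X + 0 + (X + 0) + c.a.X)) + 0) + c.a.(rec X. b.c.(X + 0 + (X + 0) + c.a.X))) :: —c→ u2
  u2 = (rec X. b.c.(X + 0 + (X + 0) + c.a.X)) + 0 + ((rec X. b.c.(X + 0 + (X + 0) + c.a.X)) + 0) + c.a.(rec X. b.c.(X + 0 + (X + 0) + c.a.X)) :: —b→ u1, —c→ u3
  u3 = a.(rec X. b.c.(X + 0 + (X + 0) + c.a.X)) :: —a→ u0
Reachable graph of Q (4 states):
  v0 = rec X. b.c.(X + 0 + (X + 0) + c.c.X) :: —b→ v1
  v1 = c.((rec X. b.c.(X + 0 + (X + 0) + c.c.X)) + 0 + ((rec X. b.c.(X + 0 + (X + 0) + c.c.X)) + 0) + c.c.(rec X. b.c.(X + 0 + (X + 0) + c.c.X))) :: —c→ v2
  v2 = (rec X. b.c.(X + 0 + (X + 0) + c.c.X)) + 0 + ((rec X. b.c.(X + 0 + (X + 0) + c.c.X)) + 0) + c.c.(rec X. b.c.(X + 0 + (X + 0) + c.c.X)) :: —b→ v1, —c→ v3
  v3 = c.(rec X. b.c.(X + 0 + (X + 0) + c.c.X)) :: —c→ v0
Executing bcca from P (initial set {u0}):
  step 1 (b): {u1}
  step 2 (c): {u2}
  step 3 (c): {u3}
  step 4 (a): {u0}
  P completes σ.
Executing bcca from Q (initial set {v0}):
  step 1 (b): {v1}
  step 2 (c): {v2}
  step 3 (c): {v3}
  step 4 (a): ∅ (Q stuck)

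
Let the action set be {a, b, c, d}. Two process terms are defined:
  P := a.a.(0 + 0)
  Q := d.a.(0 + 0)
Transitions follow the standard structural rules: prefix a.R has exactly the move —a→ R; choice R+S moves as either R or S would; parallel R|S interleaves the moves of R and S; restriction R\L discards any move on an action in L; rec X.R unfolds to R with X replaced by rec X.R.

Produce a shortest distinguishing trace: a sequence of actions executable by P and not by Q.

LTS(P): 3 reachable states
  u0 = a.a.(0 + 0) → ··a··> u1
  u1 = a.(0 + 0) → ··a··> u2
  u2 = 0 + 0 → (no moves)
LTS(Q): 3 reachable states
  v0 = d.a.(0 + 0) → ··d··> v1
  v1 = a.(0 + 0) → ··a··> v2
  v2 = 0 + 0 → (no moves)
Run σ = ⟨a⟩ on P: start {u0}
  step 1 (a): {u1}
  ✓ P
Run σ = ⟨a⟩ on Q: start {v0}
  step 1 (a): no successor for Q

a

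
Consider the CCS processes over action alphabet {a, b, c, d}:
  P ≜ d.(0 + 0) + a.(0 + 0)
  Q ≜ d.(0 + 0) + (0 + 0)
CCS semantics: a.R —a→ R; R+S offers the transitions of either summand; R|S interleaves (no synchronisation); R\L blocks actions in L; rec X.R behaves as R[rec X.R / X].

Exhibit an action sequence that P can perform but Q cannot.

Reachable graph of P (2 states):
  p0 = d.(0 + 0) + a.(0 + 0) has moves ··a··> p1, ··d··> p1
  p1 = 0 + 0 has moves deadlocked
Reachable graph of Q (2 states):
  q0 = d.(0 + 0) + (0 + 0) has moves ··d··> q1
  q1 = 0 + 0 has moves deadlocked
Trace ⟨a⟩ through P, begin at {p0}:
  [1] a ⇒ {p1}
  — P admits the full trace.
Trace ⟨a⟩ through Q, begin at {q0}:
  [1] a ⇒ no successor for Q

a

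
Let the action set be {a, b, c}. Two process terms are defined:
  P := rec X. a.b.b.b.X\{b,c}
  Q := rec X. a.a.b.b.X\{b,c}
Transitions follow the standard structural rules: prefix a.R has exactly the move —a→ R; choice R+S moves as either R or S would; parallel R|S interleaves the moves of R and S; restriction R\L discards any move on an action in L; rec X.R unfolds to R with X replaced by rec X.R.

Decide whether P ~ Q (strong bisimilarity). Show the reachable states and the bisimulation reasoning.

P ≁ Q

LTS(P): 6 reachable states
  s0 = rec X. a.b.b.b.X\{b,c} ⊢ —a→ s1
  s1 = b.b.b.(rec X. a.b.b.b.X\{b,c})\{b,c} ⊢ —b→ s2
  s2 = b.b.(rec X. a.b.b.b.X\{b,c})\{b,c} ⊢ —b→ s3
  s3 = b.(rec X. a.b.b.b.X\{b,c})\{b,c} ⊢ —b→ s4
  s4 = (rec X. a.b.b.b.X\{b,c})\{b,c} ⊢ —a→ s5
  s5 = (b.b.b.(rec X. a.b.b.b.X\{b,c})\{b,c})\{b,c} ⊢ deadlocked
LTS(Q): 7 reachable states
  t0 = rec X. a.a.b.b.X\{b,c} ⊢ —a→ t1
  t1 = a.b.b.(rec X. a.a.b.b.X\{b,c})\{b,c} ⊢ —a→ t2
  t2 = b.b.(rec X. a.a.b.b.X\{b,c})\{b,c} ⊢ —b→ t3
  t3 = b.(rec X. a.a.b.b.X\{b,c})\{b,c} ⊢ —b→ t4
  t4 = (rec X. a.a.b.b.X\{b,c})\{b,c} ⊢ —a→ t5
  t5 = (a.b.b.(rec X. a.a.b.b.X\{b,c})\{b,c})\{b,c} ⊢ —a→ t6
  t6 = (b.b.(rec X. a.a.b.b.X\{b,c})\{b,c})\{b,c} ⊢ deadlocked
Partition-refinement fixed point:
  B0 = {s0}
  B1 = {s1}
  B2 = {s2}
  B3 = {s3}
  B4 = {s4, t5}
  B5 = {s5, t6}
  B6 = {t0}
  B7 = {t1}
  B8 = {t2}
  B9 = {t3}
  B10 = {t4}
s0 ∈ B0, t0 ∈ B6 → different blocks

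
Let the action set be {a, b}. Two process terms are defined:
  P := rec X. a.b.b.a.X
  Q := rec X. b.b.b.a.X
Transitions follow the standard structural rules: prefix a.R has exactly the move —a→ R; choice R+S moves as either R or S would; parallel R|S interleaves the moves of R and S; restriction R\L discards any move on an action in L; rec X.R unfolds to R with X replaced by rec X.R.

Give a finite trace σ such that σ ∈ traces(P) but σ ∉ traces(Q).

P's transition system — 4 states:
  p0 = rec X. a.b.b.a.X :: --a--▸ p1
  p1 = b.b.a.(rec X. a.b.b.a.X) :: --b--▸ p2
  p2 = b.a.(rec X. a.b.b.a.X) :: --b--▸ p3
  p3 = a.(rec X. a.b.b.a.X) :: --a--▸ p0
Q's transition system — 4 states:
  q0 = rec X. b.b.b.a.X :: --b--▸ q1
  q1 = b.b.a.(rec X. b.b.b.a.X) :: --b--▸ q2
  q2 = b.a.(rec X. b.b.b.a.X) :: --b--▸ q3
  q3 = a.(rec X. b.b.b.a.X) :: --a--▸ q0
Run σ = ⟨a⟩ on P: start {p0}
  step 1 (a): {p1}
  — P admits the full trace.
Run σ = ⟨a⟩ on Q: start {q0}
  step 1 (a): ∅  — Q cannot continue

a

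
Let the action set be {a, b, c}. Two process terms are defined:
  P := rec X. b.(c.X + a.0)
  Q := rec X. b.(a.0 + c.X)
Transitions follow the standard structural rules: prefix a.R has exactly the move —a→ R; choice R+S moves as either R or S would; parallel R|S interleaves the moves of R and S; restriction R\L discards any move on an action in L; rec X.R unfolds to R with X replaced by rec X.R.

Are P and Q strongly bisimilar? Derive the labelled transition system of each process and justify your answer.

Reachable graph of P (3 states):
  m0 = rec X. b.(c.X + a.0) → --b--▸ m1
  m1 = c.(rec X. b.(c.X + a.0)) + a.0 → --a--▸ m2, --c--▸ m0
  m2 = 0 → deadlocked
Reachable graph of Q (3 states):
  n0 = rec X. b.(a.0 + c.X) → --b--▸ n1
  n1 = a.0 + c.(rec X. b.(a.0 + c.X)) → --a--▸ n2, --c--▸ n0
  n2 = 0 → deadlocked
Bisimilarity quotient blocks:
  B0 = {m0, n0}
  B1 = {m1, n1}
  B2 = {m2, n2}
m0 ∈ B0, n0 ∈ B0 → same block

YES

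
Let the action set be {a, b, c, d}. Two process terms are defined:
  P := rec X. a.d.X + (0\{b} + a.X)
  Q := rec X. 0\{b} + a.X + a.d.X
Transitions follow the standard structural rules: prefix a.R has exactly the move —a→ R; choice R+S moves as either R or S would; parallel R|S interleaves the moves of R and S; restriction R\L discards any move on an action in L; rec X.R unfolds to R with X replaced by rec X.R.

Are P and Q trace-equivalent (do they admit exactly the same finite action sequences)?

LTS(P): 2 reachable states
  p0 = rec X. a.d.X + (0\{b} + a.X) :: -a-> p0, -a-> p1
  p1 = d.(rec X. a.d.X + (0\{b} + a.X)) :: -d-> p0
LTS(Q): 2 reachable states
  q0 = rec X. 0\{b} + a.X + a.d.X :: -a-> q0, -a-> q1
  q1 = d.(rec X. 0\{b} + a.X + a.d.X) :: -d-> q0
Partition-refinement fixed point:
  B0 = {p0, q0}
  B1 = {p1, q1}
p0 ∈ B0, q0 ∈ B0 → same block
Bisimilar ⇒ trace-equivalent.

traces(P) = traces(Q)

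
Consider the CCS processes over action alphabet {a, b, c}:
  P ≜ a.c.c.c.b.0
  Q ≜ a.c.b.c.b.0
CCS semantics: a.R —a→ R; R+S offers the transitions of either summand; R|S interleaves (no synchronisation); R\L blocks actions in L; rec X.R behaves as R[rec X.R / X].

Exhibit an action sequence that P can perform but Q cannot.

acc

Reachable graph of P (6 states):
  s0 = a.c.c.c.b.0 has moves ··a··> s1
  s1 = c.c.c.b.0 has moves ··c··> s2
  s2 = c.c.b.0 has moves ··c··> s3
  s3 = c.b.0 has moves ··c··> s4
  s4 = b.0 has moves ··b··> s5
  s5 = 0 has moves deadlocked
Reachable graph of Q (6 states):
  t0 = a.c.b.c.b.0 has moves ··a··> t1
  t1 = c.b.c.b.0 has moves ··c··> t2
  t2 = b.c.b.0 has moves ··b··> t3
  t3 = c.b.0 has moves ··c··> t4
  t4 = b.0 has moves ··b··> t5
  t5 = 0 has moves deadlocked
Run σ = ⟨acc⟩ on P: start {s0}
  step 1 (a): {s1}
  step 2 (c): {s2}
  step 3 (c): {s3}
  — P admits the full trace.
Run σ = ⟨acc⟩ on Q: start {t0}
  step 1 (a): {t1}
  step 2 (c): {t2}
  step 3 (c): ∅  — Q cannot continue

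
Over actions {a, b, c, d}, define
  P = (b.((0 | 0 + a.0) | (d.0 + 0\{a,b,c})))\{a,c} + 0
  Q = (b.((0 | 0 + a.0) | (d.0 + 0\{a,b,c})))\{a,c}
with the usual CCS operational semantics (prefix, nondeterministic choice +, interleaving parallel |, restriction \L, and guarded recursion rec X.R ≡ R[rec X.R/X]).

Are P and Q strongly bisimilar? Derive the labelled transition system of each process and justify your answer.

Reachable graph of P (3 states):
  u0 = (b.((0 | 0 + a.0) | (d.0 + 0\{a,b,c})))\{a,c} + 0 → ··b··> u1
  u1 = ((0 | 0 + a.0) | (d.0 + 0\{a,b,c}))\{a,c} → ··d··> u2
  u2 = ((0 | 0 + a.0) | 0)\{a,c} → (no moves)
Reachable graph of Q (3 states):
  v0 = (b.((0 | 0 + a.0) | (d.0 + 0\{a,b,c})))\{a,c} → ··b··> v1
  v1 = ((0 | 0 + a.0) | (d.0 + 0\{a,b,c}))\{a,c} → ··d··> v2
  v2 = ((0 | 0 + a.0) | 0)\{a,c} → (no moves)
Coarsest stable partition (strong bisimilarity classes):
  B0 = {u0, v0}
  B1 = {u1, v1}
  B2 = {u2, v2}
u0 ∈ B0, v0 ∈ B0 → same block

YES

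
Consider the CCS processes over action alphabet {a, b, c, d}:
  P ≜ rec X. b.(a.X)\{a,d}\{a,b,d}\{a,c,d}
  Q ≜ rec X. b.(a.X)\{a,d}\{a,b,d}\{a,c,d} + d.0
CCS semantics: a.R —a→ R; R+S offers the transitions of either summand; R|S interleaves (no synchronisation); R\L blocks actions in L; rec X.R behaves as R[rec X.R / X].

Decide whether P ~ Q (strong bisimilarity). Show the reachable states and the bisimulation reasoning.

not bisimilar

Reachable graph of P (2 states):
  p0 = rec X. b.(a.X)\{a,d}\{a,b,d}\{a,c,d} has moves =b=> p1
  p1 = (a.(rec X. b.(a.X)\{a,d}\{a,b,d}\{a,c,d}))\{a,d}\{a,b,d}\{a,c,d} has moves (no moves)
Reachable graph of Q (3 states):
  q0 = rec X. b.(a.X)\{a,d}\{a,b,d}\{a,c,d} + d.0 has moves =b=> q1, =d=> q2
  q1 = (a.(rec X. b.(a.X)\{a,d}\{a,b,d}\{a,c,d} + d.0))\{a,d}\{a,b,d}\{a,c,d} has moves (no moves)
  q2 = 0 has moves (no moves)
Coarsest stable partition (strong bisimilarity classes):
  B0 = {p0}
  B1 = {p1, q1, q2}
  B2 = {q0}
p0 ∈ B0, q0 ∈ B2 → different blocks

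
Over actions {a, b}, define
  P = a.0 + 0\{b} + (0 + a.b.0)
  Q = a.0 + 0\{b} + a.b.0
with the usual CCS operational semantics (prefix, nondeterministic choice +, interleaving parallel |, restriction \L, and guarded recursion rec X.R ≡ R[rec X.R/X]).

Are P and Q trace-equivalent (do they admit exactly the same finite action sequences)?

P's transition system — 3 states:
  u0 = a.0 + 0\{b} + (0 + a.b.0) → -a-> u1, -a-> u2
  u1 = 0 → stopped
  u2 = b.0 → -b-> u1
Q's transition system — 3 states:
  v0 = a.0 + 0\{b} + a.b.0 → -a-> v1, -a-> v2
  v1 = 0 → stopped
  v2 = b.0 → -b-> v1
Bisimilarity quotient blocks:
  B0 = {u0, v0}
  B1 = {u1, v1}
  B2 = {u2, v2}
u0 ∈ B0, v0 ∈ B0 → same block
Bisimilar ⇒ trace-equivalent.

traces(P) = traces(Q)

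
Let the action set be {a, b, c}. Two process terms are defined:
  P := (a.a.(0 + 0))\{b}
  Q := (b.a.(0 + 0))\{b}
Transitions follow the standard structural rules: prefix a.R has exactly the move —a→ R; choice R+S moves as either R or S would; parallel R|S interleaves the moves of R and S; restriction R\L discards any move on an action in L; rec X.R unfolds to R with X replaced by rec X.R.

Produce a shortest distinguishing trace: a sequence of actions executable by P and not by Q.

P's transition system — 3 states:
  m0 = (a.a.(0 + 0))\{b} → ··a··> m1
  m1 = (a.(0 + 0))\{b} → ··a··> m2
  m2 = (0 + 0)\{b} → ·
Q's transition system — 1 states:
  n0 = (b.a.(0 + 0))\{b} → ·
Trace ⟨a⟩ through P, begin at {m0}:
  [1] a ⇒ {m1}
  — P admits the full trace.
Trace ⟨a⟩ through Q, begin at {n0}:
  [1] a ⇒ no successor for Q

a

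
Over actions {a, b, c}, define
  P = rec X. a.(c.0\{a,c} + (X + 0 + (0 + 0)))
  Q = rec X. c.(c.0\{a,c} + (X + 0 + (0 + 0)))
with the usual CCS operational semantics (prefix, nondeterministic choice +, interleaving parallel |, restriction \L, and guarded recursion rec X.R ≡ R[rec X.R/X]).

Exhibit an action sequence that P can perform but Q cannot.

a

P's transition system — 3 states:
  p0 = rec X. a.(c.0\{a,c} + (X + 0 + (0 + 0))) has moves -a-> p1
  p1 = c.0\{a,c} + ((rec X. a.(c.0\{a,c} + (X + 0 + (0 + 0)))) + 0 + (0 + 0)) has moves -a-> p1, -c-> p2
  p2 = 0\{a,c} has moves (no moves)
Q's transition system — 3 states:
  q0 = rec X. c.(c.0\{a,c} + (X + 0 + (0 + 0))) has moves -c-> q1
  q1 = c.0\{a,c} + ((rec X. c.(c.0\{a,c} + (X + 0 + (0 + 0)))) + 0 + (0 + 0)) has moves -c-> q1, -c-> q2
  q2 = 0\{a,c} has moves (no moves)
Trace ⟨a⟩ through P, begin at {p0}:
  step 1 (a): {p1}
  P completes σ.
Trace ⟨a⟩ through Q, begin at {q0}:
  step 1 (a): no successor for Q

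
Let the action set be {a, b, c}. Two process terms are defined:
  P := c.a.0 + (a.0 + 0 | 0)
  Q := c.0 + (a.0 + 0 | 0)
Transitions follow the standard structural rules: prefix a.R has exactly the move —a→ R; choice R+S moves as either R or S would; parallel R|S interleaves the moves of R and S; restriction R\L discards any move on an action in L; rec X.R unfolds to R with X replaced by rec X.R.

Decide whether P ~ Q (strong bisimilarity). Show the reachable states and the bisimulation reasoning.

P's transition system — 3 states:
  s0 = c.a.0 + (a.0 + 0 | 0) | -a-> s1, -c-> s2
  s1 = 0 | stopped
  s2 = a.0 | -a-> s1
Q's transition system — 2 states:
  t0 = c.0 + (a.0 + 0 | 0) | -a-> t1, -c-> t1
  t1 = 0 | stopped
Partition-refinement fixed point:
  B0 = {s0}
  B1 = {s1, t1}
  B2 = {s2}
  B3 = {t0}
s0 ∈ B0, t0 ∈ B3 → different blocks

NO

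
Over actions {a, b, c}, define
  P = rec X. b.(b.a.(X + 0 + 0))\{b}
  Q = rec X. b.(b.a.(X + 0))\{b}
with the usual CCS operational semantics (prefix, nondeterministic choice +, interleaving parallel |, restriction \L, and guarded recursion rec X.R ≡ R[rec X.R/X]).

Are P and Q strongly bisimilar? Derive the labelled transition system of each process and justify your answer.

P ~ Q

LTS(P): 2 reachable states
  m0 = rec X. b.(b.a.(X + 0 + 0))\{b} | =b=> m1
  m1 = (b.a.((rec X. b.(b.a.(X + 0 + 0))\{b}) + 0 + 0))\{b} | (no moves)
LTS(Q): 2 reachable states
  n0 = rec X. b.(b.a.(X + 0))\{b} | =b=> n1
  n1 = (b.a.((rec X. b.(b.a.(X + 0))\{b}) + 0))\{b} | (no moves)
Partition-refinement fixed point:
  B0 = {m0, n0}
  B1 = {m1, n1}
m0 ∈ B0, n0 ∈ B0 → same block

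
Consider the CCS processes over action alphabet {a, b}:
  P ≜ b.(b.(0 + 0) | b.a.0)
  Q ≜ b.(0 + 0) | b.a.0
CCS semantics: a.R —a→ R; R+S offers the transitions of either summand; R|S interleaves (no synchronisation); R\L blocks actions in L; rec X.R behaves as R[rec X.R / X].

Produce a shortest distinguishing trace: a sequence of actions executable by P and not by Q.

LTS(P): 7 reachable states
  m0 = b.(b.(0 + 0) | b.a.0) → --b--▸ m1
  m1 = b.(0 + 0) | b.a.0 → --b--▸ m2, --b--▸ m3
  m2 = (0 + 0) | b.a.0 → --b--▸ m4
  m3 = b.(0 + 0) | a.0 → --a--▸ m5, --b--▸ m4
  m4 = (0 + 0) | a.0 → --a--▸ m6
  m5 = b.(0 + 0) | 0 → --b--▸ m6
  m6 = (0 + 0) | 0 → ·
LTS(Q): 6 reachable states
  n0 = b.(0 + 0) | b.a.0 → --b--▸ n1, --b--▸ n2
  n1 = (0 + 0) | b.a.0 → --b--▸ n3
  n2 = b.(0 + 0) | a.0 → --a--▸ n4, --b--▸ n3
  n3 = (0 + 0) | a.0 → --a--▸ n5
  n4 = b.(0 + 0) | 0 → --b--▸ n5
  n5 = (0 + 0) | 0 → ·
Executing bbb from P (initial set {m0}):
  after b @ step 1: {m1}
  after b @ step 2: {m2, m3}
  after b @ step 3: {m4}
  — P admits the full trace.
Executing bbb from Q (initial set {n0}):
  after b @ step 1: {n1, n2}
  after b @ step 2: {n3}
  after b @ step 3: no successor for Q

bbb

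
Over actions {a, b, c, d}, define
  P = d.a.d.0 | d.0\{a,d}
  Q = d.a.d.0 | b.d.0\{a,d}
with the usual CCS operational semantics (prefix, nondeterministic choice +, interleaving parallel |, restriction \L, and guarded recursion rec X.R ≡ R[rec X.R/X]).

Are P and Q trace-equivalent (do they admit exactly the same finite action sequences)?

LTS(P): 8 reachable states
  p0 = d.a.d.0 | d.0\{a,d} has moves ··d··> p1, ··d··> p2
  p1 = a.d.0 | d.0\{a,d} has moves ··a··> p3, ··d··> p4
  p2 = d.a.d.0 | 0\{a,d} has moves ··d··> p4
  p3 = d.0 | d.0\{a,d} has moves ··d··> p5, ··d··> p6
  p4 = a.d.0 | 0\{a,d} has moves ··a··> p6
  p5 = 0 | d.0\{a,d} has moves ··d··> p7
  p6 = d.0 | 0\{a,d} has moves ··d··> p7
  p7 = 0 | 0\{a,d} has moves ∅
LTS(Q): 12 reachable states
  q0 = d.a.d.0 | b.d.0\{a,d} has moves ··b··> q1, ··d··> q2
  q1 = d.a.d.0 | d.0\{a,d} has moves ··d··> q3, ··d··> q4
  q2 = a.d.0 | b.d.0\{a,d} has moves ··a··> q5, ··b··> q3
  q3 = a.d.0 | d.0\{a,d} has moves ··a··> q6, ··d··> q7
  q4 = d.a.d.0 | 0\{a,d} has moves ··d··> q7
  q5 = d.0 | b.d.0\{a,d} has moves ··b··> q6, ··d··> q8
  q6 = d.0 | d.0\{a,d} has moves ··d··> q10, ··d··> q9
  q7 = a.d.0 | 0\{a,d} has moves ··a··> q10
  q8 = 0 | b.d.0\{a,d} has moves ··b··> q9
  q9 = 0 | d.0\{a,d} has moves ··d··> q11
  q10 = d.0 | 0\{a,d} has moves ··d··> q11
  q11 = 0 | 0\{a,d} has moves ∅
Run σ = ⟨dd⟩ on P: start {p0}
  step 1 (d): {p1, p2}
  step 2 (d): {p4}
  — P admits the full trace.
Run σ = ⟨dd⟩ on Q: start {q0}
  step 1 (d): {q2}
  step 2 (d): ∅ (Q stuck)

trace-distinct — witness ⟨dd⟩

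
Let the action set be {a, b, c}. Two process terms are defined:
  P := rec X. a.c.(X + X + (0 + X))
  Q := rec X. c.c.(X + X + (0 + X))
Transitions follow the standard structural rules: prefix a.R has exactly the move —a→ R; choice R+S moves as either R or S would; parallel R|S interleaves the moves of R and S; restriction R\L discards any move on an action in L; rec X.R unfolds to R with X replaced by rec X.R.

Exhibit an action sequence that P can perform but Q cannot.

a

P's transition system — 3 states:
  s0 = rec X. a.c.(X + X + (0 + X)) → =a=> s1
  s1 = c.((rec X. a.c.(X + X + (0 + X))) + (rec X. a.c.(X + X + (0 + X))) + (0 + (rec X. a.c.(X + X + (0 + X))))) → =c=> s2
  s2 = (rec X. a.c.(X + X + (0 + X))) + (rec X. a.c.(X + X + (0 + X))) + (0 + (rec X. a.c.(X + X + (0 + X)))) → =a=> s1
Q's transition system — 3 states:
  t0 = rec X. c.c.(X + X + (0 + X)) → =c=> t1
  t1 = c.((rec X. c.c.(X + X + (0 + X))) + (rec X. c.c.(X + X + (0 + X))) + (0 + (rec X. c.c.(X + X + (0 + X))))) → =c=> t2
  t2 = (rec X. c.c.(X + X + (0 + X))) + (rec X. c.c.(X + X + (0 + X))) + (0 + (rec X. c.c.(X + X + (0 + X)))) → =c=> t1
Executing a from P (initial set {s0}):
  step 1 (a): {s1}
  P completes σ.
Executing a from Q (initial set {t0}):
  step 1 (a): no successor for Q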